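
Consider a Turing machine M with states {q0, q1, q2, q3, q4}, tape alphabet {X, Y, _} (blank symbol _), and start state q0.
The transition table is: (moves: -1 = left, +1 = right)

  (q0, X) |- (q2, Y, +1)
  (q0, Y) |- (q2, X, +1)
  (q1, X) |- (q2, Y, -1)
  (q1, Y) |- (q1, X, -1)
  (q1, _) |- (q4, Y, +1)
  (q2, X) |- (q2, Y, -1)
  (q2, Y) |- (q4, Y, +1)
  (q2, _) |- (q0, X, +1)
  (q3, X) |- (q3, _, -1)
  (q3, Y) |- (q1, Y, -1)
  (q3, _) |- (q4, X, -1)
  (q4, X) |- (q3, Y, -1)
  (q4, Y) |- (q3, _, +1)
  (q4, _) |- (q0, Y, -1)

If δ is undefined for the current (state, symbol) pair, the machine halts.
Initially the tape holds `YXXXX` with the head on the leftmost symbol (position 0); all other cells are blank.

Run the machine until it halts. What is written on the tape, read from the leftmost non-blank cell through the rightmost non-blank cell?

YX_YX___X

q0 | _____[Y]XXXX   read Y → write X, move +1, go to q2
q2 | _____X[X]XXX   read X → write Y, move -1, go to q2
q2 | _____[X]YXXX   read X → write Y, move -1, go to q2
q2 | ____[_]YYXXX   read _ → write X, move +1, go to q0
q0 | ____X[Y]YXXX   read Y → write X, move +1, go to q2
q2 | ____XX[Y]XXX   read Y → write Y, move +1, go to q4
q4 | ____XXY[X]XX   read X → write Y, move -1, go to q3
q3 | ____XX[Y]YXX   read Y → write Y, move -1, go to q1
q1 | ____X[X]YYXX   read X → write Y, move -1, go to q2
q2 | ____[X]YYYXX   read X → write Y, move -1, go to q2
q2 | ___[_]YYYYXX   read _ → write X, move +1, go to q0
q0 | ___X[Y]YYYXX   read Y → write X, move +1, go to q2
q2 | ___XX[Y]YYXX   read Y → write Y, move +1, go to q4
q4 | ___XXY[Y]YXX   read Y → write _, move +1, go to q3
q3 | ___XXY_[Y]XX   read Y → write Y, move -1, go to q1
q1 | ___XXY[_]YXX   read _ → write Y, move +1, go to q4
q4 | ___XXYY[Y]XX   read Y → write _, move +1, go to q3
q3 | ___XXYY_[X]X   read X → write _, move -1, go to q3
q3 | ___XXYY[_]_X   read _ → write X, move -1, go to q4
q4 | ___XXY[Y]X_X   read Y → write _, move +1, go to q3
q3 | ___XXY_[X]_X   read X → write _, move -1, go to q3
q3 | ___XXY[_]__X   read _ → write X, move -1, go to q4
q4 | ___XX[Y]X__X   read Y → write _, move +1, go to q3
q3 | ___XX_[X]__X   read X → write _, move -1, go to q3
q3 | ___XX[_]___X   read _ → write X, move -1, go to q4
q4 | ___X[X]X___X   read X → write Y, move -1, go to q3
q3 | ___[X]YX___X   read X → write _, move -1, go to q3
q3 | __[_]_YX___X   read _ → write X, move -1, go to q4
q4 | _[_]X_YX___X   read _ → write Y, move -1, go to q0
q0 | [_]YX_YX___X
The non-blank tape span at halt is YX_YX___X.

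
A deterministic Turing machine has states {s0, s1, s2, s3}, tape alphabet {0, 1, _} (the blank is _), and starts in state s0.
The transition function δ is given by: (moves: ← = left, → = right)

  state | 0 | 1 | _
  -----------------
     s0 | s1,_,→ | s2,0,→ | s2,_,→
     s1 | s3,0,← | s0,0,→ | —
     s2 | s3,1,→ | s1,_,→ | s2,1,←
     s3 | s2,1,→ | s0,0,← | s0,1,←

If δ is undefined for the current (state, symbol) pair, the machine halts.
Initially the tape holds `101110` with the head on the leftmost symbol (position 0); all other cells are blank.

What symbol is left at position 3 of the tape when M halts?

0

s0 | [1]01110_____   read 1 → write 0, move →, go to s2
s2 | 0[0]1110_____   read 0 → write 1, move →, go to s3
s3 | 01[1]110_____   read 1 → write 0, move ←, go to s0
s0 | 0[1]0110_____   read 1 → write 0, move →, go to s2
s2 | 00[0]110_____   read 0 → write 1, move →, go to s3
s3 | 001[1]10_____   read 1 → write 0, move ←, go to s0
s0 | 00[1]010_____   read 1 → write 0, move →, go to s2
s2 | 000[0]10_____   read 0 → write 1, move →, go to s3
s3 | 0001[1]0_____   read 1 → write 0, move ←, go to s0
s0 | 000[1]00_____   read 1 → write 0, move →, go to s2
s2 | 0000[0]0_____   read 0 → write 1, move →, go to s3
s3 | 00001[0]_____   read 0 → write 1, move →, go to s2
s2 | 000011[_]____   read _ → write 1, move ←, go to s2
s2 | 00001[1]1____   read 1 → write _, move →, go to s1
s1 | 00001_[1]____   read 1 → write 0, move →, go to s0
s0 | 00001_0[_]___   read _ → write _, move →, go to s2
s2 | 00001_0_[_]__   read _ → write 1, move ←, go to s2
s2 | 00001_0[_]1__   read _ → write 1, move ←, go to s2
s2 | 00001_[0]11__   read 0 → write 1, move →, go to s3
s3 | 00001_1[1]1__   read 1 → write 0, move ←, go to s0
s0 | 00001_[1]01__   read 1 → write 0, move →, go to s2
s2 | 00001_0[0]1__   read 0 → write 1, move →, go to s3
s3 | 00001_01[1]__   read 1 → write 0, move ←, go to s0
s0 | 00001_0[1]0__   read 1 → write 0, move →, go to s2
s2 | 00001_00[0]__   read 0 → write 1, move →, go to s3
s3 | 00001_001[_]_   read _ → write 1, move ←, go to s0
s0 | 00001_00[1]1_   read 1 → write 0, move →, go to s2
s2 | 00001_000[1]_   read 1 → write _, move →, go to s1
s1 | 00001_000_[_]
Cell 3 holds 0 when M halts.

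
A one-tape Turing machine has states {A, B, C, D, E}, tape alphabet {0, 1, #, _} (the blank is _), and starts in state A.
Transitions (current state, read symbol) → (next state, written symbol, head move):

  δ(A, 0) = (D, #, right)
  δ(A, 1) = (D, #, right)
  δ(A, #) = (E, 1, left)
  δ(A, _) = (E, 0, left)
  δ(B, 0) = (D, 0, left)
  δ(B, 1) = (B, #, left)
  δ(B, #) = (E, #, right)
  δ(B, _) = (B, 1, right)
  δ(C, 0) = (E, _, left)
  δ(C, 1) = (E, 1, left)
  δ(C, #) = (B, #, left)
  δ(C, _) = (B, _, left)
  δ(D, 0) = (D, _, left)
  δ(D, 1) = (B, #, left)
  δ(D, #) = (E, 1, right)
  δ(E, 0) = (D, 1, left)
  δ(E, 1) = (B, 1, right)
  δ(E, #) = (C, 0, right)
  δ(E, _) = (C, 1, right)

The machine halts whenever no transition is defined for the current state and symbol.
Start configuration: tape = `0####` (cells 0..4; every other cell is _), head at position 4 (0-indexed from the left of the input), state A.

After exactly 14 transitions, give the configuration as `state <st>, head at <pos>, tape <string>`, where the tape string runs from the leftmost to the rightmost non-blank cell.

state=A head=4 tape=0###[#]   (A,#)→(E,1,left)
state=E head=3 tape=0##[#]1   (E,#)→(C,0,right)
state=C head=4 tape=0##0[1]   (C,1)→(E,1,left)
state=E head=3 tape=0##[0]1   (E,0)→(D,1,left)
state=D head=2 tape=0#[#]11   (D,#)→(E,1,right)
state=E head=3 tape=0#1[1]1   (E,1)→(B,1,right)
state=B head=4 tape=0#11[1]   (B,1)→(B,#,left)
state=B head=3 tape=0#1[1]#   (B,1)→(B,#,left)
state=B head=2 tape=0#[1]##   (B,1)→(B,#,left)
state=B head=1 tape=0[#]###   (B,#)→(E,#,right)
state=E head=2 tape=0#[#]##   (E,#)→(C,0,right)
state=C head=3 tape=0#0[#]#   (C,#)→(B,#,left)
state=B head=2 tape=0#[0]##   (B,0)→(D,0,left)
state=D head=1 tape=0[#]0##   (D,#)→(E,1,right)
state=E head=2 tape=01[0]##
After 14 steps: state E, head at 2, tape 010##.

state E, head at 2, tape 010##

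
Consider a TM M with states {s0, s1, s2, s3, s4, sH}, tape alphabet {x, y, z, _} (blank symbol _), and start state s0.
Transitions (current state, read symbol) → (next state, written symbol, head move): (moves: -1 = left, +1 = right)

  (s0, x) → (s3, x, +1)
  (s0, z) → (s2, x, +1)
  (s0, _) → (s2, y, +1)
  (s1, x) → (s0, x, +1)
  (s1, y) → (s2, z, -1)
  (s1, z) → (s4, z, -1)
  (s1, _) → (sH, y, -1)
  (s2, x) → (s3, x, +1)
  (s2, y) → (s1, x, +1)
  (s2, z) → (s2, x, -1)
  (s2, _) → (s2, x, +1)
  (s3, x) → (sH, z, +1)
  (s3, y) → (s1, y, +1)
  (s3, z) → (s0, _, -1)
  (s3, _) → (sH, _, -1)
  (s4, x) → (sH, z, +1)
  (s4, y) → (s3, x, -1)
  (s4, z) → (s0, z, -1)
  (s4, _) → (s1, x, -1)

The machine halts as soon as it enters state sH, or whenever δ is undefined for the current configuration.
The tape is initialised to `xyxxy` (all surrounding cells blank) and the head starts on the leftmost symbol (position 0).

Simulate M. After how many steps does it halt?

6

state=s0 head=0 tape=[x]yxxy_   (s0,x)→(s3,x,+1)
state=s3 head=1 tape=x[y]xxy_   (s3,y)→(s1,y,+1)
state=s1 head=2 tape=xy[x]xy_   (s1,x)→(s0,x,+1)
state=s0 head=3 tape=xyx[x]y_   (s0,x)→(s3,x,+1)
state=s3 head=4 tape=xyxx[y]_   (s3,y)→(s1,y,+1)
state=s1 head=5 tape=xyxxy[_]   (s1,_)→(sH,y,-1)
state=sH head=4 tape=xyxx[y]y
M halts after 6 transitions.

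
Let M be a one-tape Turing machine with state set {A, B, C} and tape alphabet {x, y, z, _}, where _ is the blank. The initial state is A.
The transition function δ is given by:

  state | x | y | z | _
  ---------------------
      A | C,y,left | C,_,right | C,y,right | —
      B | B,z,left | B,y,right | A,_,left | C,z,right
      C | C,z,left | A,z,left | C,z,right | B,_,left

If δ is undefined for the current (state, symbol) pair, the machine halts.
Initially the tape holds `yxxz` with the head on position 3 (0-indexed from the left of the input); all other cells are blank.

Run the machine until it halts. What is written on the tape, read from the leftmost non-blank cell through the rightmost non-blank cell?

state=A head=3 tape=_yxx[z]__   (A,z)→(C,y,right)
state=C head=4 tape=_yxxy[_]_   (C,_)→(B,_,left)
state=B head=3 tape=_yxx[y]__   (B,y)→(B,y,right)
state=B head=4 tape=_yxxy[_]_   (B,_)→(C,z,right)
state=C head=5 tape=_yxxyz[_]   (C,_)→(B,_,left)
state=B head=4 tape=_yxxy[z]_   (B,z)→(A,_,left)
state=A head=3 tape=_yxx[y]__   (A,y)→(C,_,right)
state=C head=4 tape=_yxx_[_]_   (C,_)→(B,_,left)
state=B head=3 tape=_yxx[_]__   (B,_)→(C,z,right)
state=C head=4 tape=_yxxz[_]_   (C,_)→(B,_,left)
state=B head=3 tape=_yxx[z]__   (B,z)→(A,_,left)
state=A head=2 tape=_yx[x]___   (A,x)→(C,y,left)
state=C head=1 tape=_y[x]y___   (C,x)→(C,z,left)
state=C head=0 tape=_[y]zy___   (C,y)→(A,z,left)
state=A head=-1 tape=[_]zzy___
The non-blank tape span at halt is zzy.

zzy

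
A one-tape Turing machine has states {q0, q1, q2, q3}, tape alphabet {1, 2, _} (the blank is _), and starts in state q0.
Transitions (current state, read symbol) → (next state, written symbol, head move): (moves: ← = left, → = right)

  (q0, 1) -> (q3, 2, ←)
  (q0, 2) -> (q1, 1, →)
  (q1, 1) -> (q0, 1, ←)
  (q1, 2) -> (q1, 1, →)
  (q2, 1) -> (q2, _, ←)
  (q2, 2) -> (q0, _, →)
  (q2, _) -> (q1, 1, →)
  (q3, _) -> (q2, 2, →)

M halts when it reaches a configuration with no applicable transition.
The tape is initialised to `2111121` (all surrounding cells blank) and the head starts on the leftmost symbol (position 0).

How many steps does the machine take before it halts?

state=q0 head=0 tape=_[2]111121_   (q0,2)→(q1,1,→)
state=q1 head=1 tape=_1[1]11121_   (q1,1)→(q0,1,←)
state=q0 head=0 tape=_[1]111121_   (q0,1)→(q3,2,←)
state=q3 head=-1 tape=[_]2111121_   (q3,_)→(q2,2,→)
state=q2 head=0 tape=2[2]111121_   (q2,2)→(q0,_,→)
state=q0 head=1 tape=2_[1]11121_   (q0,1)→(q3,2,←)
state=q3 head=0 tape=2[_]211121_   (q3,_)→(q2,2,→)
state=q2 head=1 tape=22[2]11121_   (q2,2)→(q0,_,→)
state=q0 head=2 tape=22_[1]1121_   (q0,1)→(q3,2,←)
state=q3 head=1 tape=22[_]21121_   (q3,_)→(q2,2,→)
state=q2 head=2 tape=222[2]1121_   (q2,2)→(q0,_,→)
state=q0 head=3 tape=222_[1]121_   (q0,1)→(q3,2,←)
state=q3 head=2 tape=222[_]2121_   (q3,_)→(q2,2,→)
state=q2 head=3 tape=2222[2]121_   (q2,2)→(q0,_,→)
state=q0 head=4 tape=2222_[1]21_   (q0,1)→(q3,2,←)
state=q3 head=3 tape=2222[_]221_   (q3,_)→(q2,2,→)
state=q2 head=4 tape=22222[2]21_   (q2,2)→(q0,_,→)
state=q0 head=5 tape=22222_[2]1_   (q0,2)→(q1,1,→)
state=q1 head=6 tape=22222_1[1]_   (q1,1)→(q0,1,←)
state=q0 head=5 tape=22222_[1]1_   (q0,1)→(q3,2,←)
state=q3 head=4 tape=22222[_]21_   (q3,_)→(q2,2,→)
state=q2 head=5 tape=222222[2]1_   (q2,2)→(q0,_,→)
state=q0 head=6 tape=222222_[1]_   (q0,1)→(q3,2,←)
state=q3 head=5 tape=222222[_]2_   (q3,_)→(q2,2,→)
state=q2 head=6 tape=2222222[2]_   (q2,2)→(q0,_,→)
state=q0 head=7 tape=2222222_[_]
M halts after 25 transitions.

25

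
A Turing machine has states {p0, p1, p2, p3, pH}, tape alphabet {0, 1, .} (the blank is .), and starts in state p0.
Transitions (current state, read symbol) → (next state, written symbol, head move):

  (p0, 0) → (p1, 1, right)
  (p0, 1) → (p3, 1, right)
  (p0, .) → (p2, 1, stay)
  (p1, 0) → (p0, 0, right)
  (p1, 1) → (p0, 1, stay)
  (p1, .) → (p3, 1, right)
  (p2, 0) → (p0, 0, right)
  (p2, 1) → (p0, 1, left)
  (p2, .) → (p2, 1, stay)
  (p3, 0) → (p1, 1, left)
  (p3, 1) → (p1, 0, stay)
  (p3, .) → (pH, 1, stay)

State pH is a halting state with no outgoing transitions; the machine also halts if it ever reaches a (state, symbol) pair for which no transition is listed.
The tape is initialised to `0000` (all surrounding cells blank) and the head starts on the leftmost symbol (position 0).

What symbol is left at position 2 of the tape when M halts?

p0 | [0]000..   read 0 → write 1, move right, go to p1
p1 | 1[0]00..   read 0 → write 0, move right, go to p0
p0 | 10[0]0..   read 0 → write 1, move right, go to p1
p1 | 101[0]..   read 0 → write 0, move right, go to p0
p0 | 1010[.].   read . → write 1, move stay, go to p2
p2 | 1010[1].   read 1 → write 1, move left, go to p0
p0 | 101[0]1.   read 0 → write 1, move right, go to p1
p1 | 1011[1].   read 1 → write 1, move stay, go to p0
p0 | 1011[1].   read 1 → write 1, move right, go to p3
p3 | 10111[.]   read . → write 1, move stay, go to pH
pH | 10111[1]
Cell 2 holds 1 when M halts.

1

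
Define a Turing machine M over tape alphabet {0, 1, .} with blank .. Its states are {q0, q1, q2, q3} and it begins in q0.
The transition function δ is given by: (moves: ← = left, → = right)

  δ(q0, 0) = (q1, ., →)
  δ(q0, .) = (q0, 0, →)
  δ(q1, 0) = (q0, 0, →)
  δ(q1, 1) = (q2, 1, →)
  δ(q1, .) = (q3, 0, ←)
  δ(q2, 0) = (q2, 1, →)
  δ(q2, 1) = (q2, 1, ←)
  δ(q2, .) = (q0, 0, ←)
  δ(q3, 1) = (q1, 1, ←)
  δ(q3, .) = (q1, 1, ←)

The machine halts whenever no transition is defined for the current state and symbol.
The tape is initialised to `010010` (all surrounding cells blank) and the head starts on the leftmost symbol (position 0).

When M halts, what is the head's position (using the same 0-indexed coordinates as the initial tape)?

state=q0 head=0 tape=.[0]10010   (q0,0)→(q1,.,→)
state=q1 head=1 tape=..[1]0010   (q1,1)→(q2,1,→)
state=q2 head=2 tape=..1[0]010   (q2,0)→(q2,1,→)
state=q2 head=3 tape=..11[0]10   (q2,0)→(q2,1,→)
state=q2 head=4 tape=..111[1]0   (q2,1)→(q2,1,←)
state=q2 head=3 tape=..11[1]10   (q2,1)→(q2,1,←)
state=q2 head=2 tape=..1[1]110   (q2,1)→(q2,1,←)
state=q2 head=1 tape=..[1]1110   (q2,1)→(q2,1,←)
state=q2 head=0 tape=.[.]11110   (q2,.)→(q0,0,←)
state=q0 head=-1 tape=[.]011110   (q0,.)→(q0,0,→)
state=q0 head=0 tape=0[0]11110   (q0,0)→(q1,.,→)
state=q1 head=1 tape=0.[1]1110   (q1,1)→(q2,1,→)
state=q2 head=2 tape=0.1[1]110   (q2,1)→(q2,1,←)
state=q2 head=1 tape=0.[1]1110   (q2,1)→(q2,1,←)
state=q2 head=0 tape=0[.]11110   (q2,.)→(q0,0,←)
state=q0 head=-1 tape=[0]011110   (q0,0)→(q1,.,→)
state=q1 head=0 tape=.[0]11110   (q1,0)→(q0,0,→)
state=q0 head=1 tape=.0[1]1110
At halt the head is at cell 1.

1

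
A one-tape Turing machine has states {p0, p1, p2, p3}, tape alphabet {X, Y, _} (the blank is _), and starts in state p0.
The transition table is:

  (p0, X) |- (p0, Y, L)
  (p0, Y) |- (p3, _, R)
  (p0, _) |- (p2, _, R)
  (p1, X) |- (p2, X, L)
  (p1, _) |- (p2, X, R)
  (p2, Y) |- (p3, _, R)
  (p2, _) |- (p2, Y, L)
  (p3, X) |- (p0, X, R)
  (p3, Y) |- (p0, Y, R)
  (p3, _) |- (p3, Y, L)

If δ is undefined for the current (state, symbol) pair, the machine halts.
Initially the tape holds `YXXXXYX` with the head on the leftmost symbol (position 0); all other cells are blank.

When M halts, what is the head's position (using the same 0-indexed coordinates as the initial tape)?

p0 | [Y]XXXXYX__   read Y → write _, move R, go to p3
p3 | _[X]XXXYX__   read X → write X, move R, go to p0
p0 | _X[X]XXYX__   read X → write Y, move L, go to p0
p0 | _[X]YXXYX__   read X → write Y, move L, go to p0
p0 | [_]YYXXYX__   read _ → write _, move R, go to p2
p2 | _[Y]YXXYX__   read Y → write _, move R, go to p3
p3 | __[Y]XXYX__   read Y → write Y, move R, go to p0
p0 | __Y[X]XYX__   read X → write Y, move L, go to p0
p0 | __[Y]YXYX__   read Y → write _, move R, go to p3
p3 | ___[Y]XYX__   read Y → write Y, move R, go to p0
p0 | ___Y[X]YX__   read X → write Y, move L, go to p0
p0 | ___[Y]YYX__   read Y → write _, move R, go to p3
p3 | ____[Y]YX__   read Y → write Y, move R, go to p0
p0 | ____Y[Y]X__   read Y → write _, move R, go to p3
p3 | ____Y_[X]__   read X → write X, move R, go to p0
p0 | ____Y_X[_]_   read _ → write _, move R, go to p2
p2 | ____Y_X_[_]   read _ → write Y, move L, go to p2
p2 | ____Y_X[_]Y   read _ → write Y, move L, go to p2
p2 | ____Y_[X]YY
At halt the head is at cell 6.

6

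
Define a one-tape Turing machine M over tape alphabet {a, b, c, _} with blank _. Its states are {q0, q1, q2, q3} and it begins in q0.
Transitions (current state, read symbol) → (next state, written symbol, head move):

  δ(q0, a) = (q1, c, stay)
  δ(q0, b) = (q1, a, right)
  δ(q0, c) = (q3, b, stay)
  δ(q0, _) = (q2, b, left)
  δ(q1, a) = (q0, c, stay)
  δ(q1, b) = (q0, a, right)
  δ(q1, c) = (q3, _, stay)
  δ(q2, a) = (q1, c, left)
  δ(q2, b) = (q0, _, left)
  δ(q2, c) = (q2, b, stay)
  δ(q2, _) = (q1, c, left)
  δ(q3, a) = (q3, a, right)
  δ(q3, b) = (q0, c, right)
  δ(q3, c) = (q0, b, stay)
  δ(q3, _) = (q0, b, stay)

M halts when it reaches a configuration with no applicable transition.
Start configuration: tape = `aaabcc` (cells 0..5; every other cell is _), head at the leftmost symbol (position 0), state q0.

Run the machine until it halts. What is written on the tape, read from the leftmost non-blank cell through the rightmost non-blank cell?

q0 | [a]aabcc_   read a → write c, move stay, go to q1
q1 | [c]aabcc_   read c → write _, move stay, go to q3
q3 | [_]aabcc_   read _ → write b, move stay, go to q0
q0 | [b]aabcc_   read b → write a, move right, go to q1
q1 | a[a]abcc_   read a → write c, move stay, go to q0
q0 | a[c]abcc_   read c → write b, move stay, go to q3
q3 | a[b]abcc_   read b → write c, move right, go to q0
q0 | ac[a]bcc_   read a → write c, move stay, go to q1
q1 | ac[c]bcc_   read c → write _, move stay, go to q3
q3 | ac[_]bcc_   read _ → write b, move stay, go to q0
q0 | ac[b]bcc_   read b → write a, move right, go to q1
q1 | aca[b]cc_   read b → write a, move right, go to q0
q0 | acaa[c]c_   read c → write b, move stay, go to q3
q3 | acaa[b]c_   read b → write c, move right, go to q0
q0 | acaac[c]_   read c → write b, move stay, go to q3
q3 | acaac[b]_   read b → write c, move right, go to q0
q0 | acaacc[_]   read _ → write b, move left, go to q2
q2 | acaac[c]b   read c → write b, move stay, go to q2
q2 | acaac[b]b   read b → write _, move left, go to q0
q0 | acaa[c]_b   read c → write b, move stay, go to q3
q3 | acaa[b]_b   read b → write c, move right, go to q0
q0 | acaac[_]b   read _ → write b, move left, go to q2
q2 | acaa[c]bb   read c → write b, move stay, go to q2
q2 | acaa[b]bb   read b → write _, move left, go to q0
q0 | aca[a]_bb   read a → write c, move stay, go to q1
q1 | aca[c]_bb   read c → write _, move stay, go to q3
q3 | aca[_]_bb   read _ → write b, move stay, go to q0
q0 | aca[b]_bb   read b → write a, move right, go to q1
q1 | acaa[_]bb
The non-blank tape span at halt is acaa_bb.

acaa_bb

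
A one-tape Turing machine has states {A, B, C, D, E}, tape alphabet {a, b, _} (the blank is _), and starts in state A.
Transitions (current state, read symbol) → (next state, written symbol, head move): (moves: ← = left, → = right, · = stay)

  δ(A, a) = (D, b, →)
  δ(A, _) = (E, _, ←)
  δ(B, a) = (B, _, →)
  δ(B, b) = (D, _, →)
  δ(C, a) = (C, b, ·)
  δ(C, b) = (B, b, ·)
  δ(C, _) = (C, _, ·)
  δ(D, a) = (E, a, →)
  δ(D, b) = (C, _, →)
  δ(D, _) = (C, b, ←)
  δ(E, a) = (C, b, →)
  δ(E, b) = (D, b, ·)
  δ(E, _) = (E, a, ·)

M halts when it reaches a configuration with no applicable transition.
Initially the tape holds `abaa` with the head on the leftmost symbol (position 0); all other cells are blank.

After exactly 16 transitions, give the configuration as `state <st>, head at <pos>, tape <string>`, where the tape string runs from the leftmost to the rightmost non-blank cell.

state C, head at 5, tape b__ab

state=A head=0 tape=[a]baa__   (A,a)→(D,b,→)
state=D head=1 tape=b[b]aa__   (D,b)→(C,_,→)
state=C head=2 tape=b_[a]a__   (C,a)→(C,b,·)
state=C head=2 tape=b_[b]a__   (C,b)→(B,b,·)
state=B head=2 tape=b_[b]a__   (B,b)→(D,_,→)
state=D head=3 tape=b__[a]__   (D,a)→(E,a,→)
state=E head=4 tape=b__a[_]_   (E,_)→(E,a,·)
state=E head=4 tape=b__a[a]_   (E,a)→(C,b,→)
state=C head=5 tape=b__ab[_]   (C,_)→(C,_,·)
state=C head=5 tape=b__ab[_]   (C,_)→(C,_,·)
state=C head=5 tape=b__ab[_]   (C,_)→(C,_,·)
state=C head=5 tape=b__ab[_]   (C,_)→(C,_,·)
state=C head=5 tape=b__ab[_]   (C,_)→(C,_,·)
state=C head=5 tape=b__ab[_]   (C,_)→(C,_,·)
state=C head=5 tape=b__ab[_]   (C,_)→(C,_,·)
state=C head=5 tape=b__ab[_]   (C,_)→(C,_,·)
state=C head=5 tape=b__ab[_]
After 16 steps: state C, head at 5, tape b__ab.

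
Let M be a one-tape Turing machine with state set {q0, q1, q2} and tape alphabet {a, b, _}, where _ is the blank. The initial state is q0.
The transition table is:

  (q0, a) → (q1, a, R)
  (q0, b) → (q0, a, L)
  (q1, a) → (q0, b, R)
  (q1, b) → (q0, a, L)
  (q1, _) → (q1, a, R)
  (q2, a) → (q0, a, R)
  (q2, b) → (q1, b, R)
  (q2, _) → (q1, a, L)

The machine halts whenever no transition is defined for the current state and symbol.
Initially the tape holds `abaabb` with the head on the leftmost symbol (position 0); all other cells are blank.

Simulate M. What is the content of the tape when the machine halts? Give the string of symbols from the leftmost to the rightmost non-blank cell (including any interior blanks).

ababab

state=q0 head=0 tape=[a]baabb_   (q0,a)→(q1,a,R)
state=q1 head=1 tape=a[b]aabb_   (q1,b)→(q0,a,L)
state=q0 head=0 tape=[a]aaabb_   (q0,a)→(q1,a,R)
state=q1 head=1 tape=a[a]aabb_   (q1,a)→(q0,b,R)
state=q0 head=2 tape=ab[a]abb_   (q0,a)→(q1,a,R)
state=q1 head=3 tape=aba[a]bb_   (q1,a)→(q0,b,R)
state=q0 head=4 tape=abab[b]b_   (q0,b)→(q0,a,L)
state=q0 head=3 tape=aba[b]ab_   (q0,b)→(q0,a,L)
state=q0 head=2 tape=ab[a]aab_   (q0,a)→(q1,a,R)
state=q1 head=3 tape=aba[a]ab_   (q1,a)→(q0,b,R)
state=q0 head=4 tape=abab[a]b_   (q0,a)→(q1,a,R)
state=q1 head=5 tape=ababa[b]_   (q1,b)→(q0,a,L)
state=q0 head=4 tape=abab[a]a_   (q0,a)→(q1,a,R)
state=q1 head=5 tape=ababa[a]_   (q1,a)→(q0,b,R)
state=q0 head=6 tape=ababab[_]
The non-blank tape span at halt is ababab.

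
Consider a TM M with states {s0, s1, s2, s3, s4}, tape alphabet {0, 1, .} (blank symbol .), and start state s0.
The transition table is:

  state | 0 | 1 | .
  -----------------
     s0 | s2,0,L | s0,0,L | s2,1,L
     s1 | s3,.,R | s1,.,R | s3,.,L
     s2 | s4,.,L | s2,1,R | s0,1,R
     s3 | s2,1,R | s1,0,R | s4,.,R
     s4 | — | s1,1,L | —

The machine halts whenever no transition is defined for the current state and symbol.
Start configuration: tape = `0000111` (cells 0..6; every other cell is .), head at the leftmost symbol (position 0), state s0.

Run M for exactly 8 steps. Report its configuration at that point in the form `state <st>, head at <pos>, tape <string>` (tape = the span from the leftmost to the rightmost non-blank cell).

state s4, head at -2, tape 1.000111

s0 | ...[0]000111   read 0 → write 0, move L, go to s2
s2 | ..[.]0000111   read . → write 1, move R, go to s0
s0 | ..1[0]000111   read 0 → write 0, move L, go to s2
s2 | ..[1]0000111   read 1 → write 1, move R, go to s2
s2 | ..1[0]000111   read 0 → write ., move L, go to s4
s4 | ..[1].000111   read 1 → write 1, move L, go to s1
s1 | .[.]1.000111   read . → write ., move L, go to s3
s3 | [.].1.000111   read . → write ., move R, go to s4
s4 | .[.]1.000111
After 8 steps: state s4, head at -2, tape 1.000111.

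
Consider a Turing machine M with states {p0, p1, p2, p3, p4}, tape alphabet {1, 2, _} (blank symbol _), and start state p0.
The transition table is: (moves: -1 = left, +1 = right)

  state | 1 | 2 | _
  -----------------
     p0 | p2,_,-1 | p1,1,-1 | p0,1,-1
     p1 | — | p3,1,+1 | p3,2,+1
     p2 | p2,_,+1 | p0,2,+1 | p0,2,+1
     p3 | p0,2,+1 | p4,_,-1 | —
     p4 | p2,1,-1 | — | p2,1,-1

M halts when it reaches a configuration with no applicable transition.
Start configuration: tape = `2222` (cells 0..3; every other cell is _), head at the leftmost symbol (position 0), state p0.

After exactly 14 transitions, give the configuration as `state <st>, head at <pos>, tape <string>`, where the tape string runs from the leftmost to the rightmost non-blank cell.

state=p0 head=0 tape=_[2]222_   (p0,2)→(p1,1,-1)
state=p1 head=-1 tape=[_]1222_   (p1,_)→(p3,2,+1)
state=p3 head=0 tape=2[1]222_   (p3,1)→(p0,2,+1)
state=p0 head=1 tape=22[2]22_   (p0,2)→(p1,1,-1)
state=p1 head=0 tape=2[2]122_   (p1,2)→(p3,1,+1)
state=p3 head=1 tape=21[1]22_   (p3,1)→(p0,2,+1)
state=p0 head=2 tape=212[2]2_   (p0,2)→(p1,1,-1)
state=p1 head=1 tape=21[2]12_   (p1,2)→(p3,1,+1)
state=p3 head=2 tape=211[1]2_   (p3,1)→(p0,2,+1)
state=p0 head=3 tape=2112[2]_   (p0,2)→(p1,1,-1)
state=p1 head=2 tape=211[2]1_   (p1,2)→(p3,1,+1)
state=p3 head=3 tape=2111[1]_   (p3,1)→(p0,2,+1)
state=p0 head=4 tape=21112[_]   (p0,_)→(p0,1,-1)
state=p0 head=3 tape=2111[2]1   (p0,2)→(p1,1,-1)
state=p1 head=2 tape=211[1]11
After 14 steps: state p1, head at 2, tape 211111.

state p1, head at 2, tape 211111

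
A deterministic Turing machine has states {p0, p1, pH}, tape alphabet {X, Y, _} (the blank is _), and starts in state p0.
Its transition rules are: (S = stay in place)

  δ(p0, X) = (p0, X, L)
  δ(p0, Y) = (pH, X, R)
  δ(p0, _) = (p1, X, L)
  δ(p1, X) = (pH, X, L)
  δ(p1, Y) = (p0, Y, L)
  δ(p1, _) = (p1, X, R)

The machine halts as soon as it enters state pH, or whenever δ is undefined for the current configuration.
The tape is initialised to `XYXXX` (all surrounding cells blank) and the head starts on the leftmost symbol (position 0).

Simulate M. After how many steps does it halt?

4

state=p0 head=0 tape=__[X]YXXX   (p0,X)→(p0,X,L)
state=p0 head=-1 tape=_[_]XYXXX   (p0,_)→(p1,X,L)
state=p1 head=-2 tape=[_]XXYXXX   (p1,_)→(p1,X,R)
state=p1 head=-1 tape=X[X]XYXXX   (p1,X)→(pH,X,L)
state=pH head=-2 tape=[X]XXYXXX
M halts after 4 transitions.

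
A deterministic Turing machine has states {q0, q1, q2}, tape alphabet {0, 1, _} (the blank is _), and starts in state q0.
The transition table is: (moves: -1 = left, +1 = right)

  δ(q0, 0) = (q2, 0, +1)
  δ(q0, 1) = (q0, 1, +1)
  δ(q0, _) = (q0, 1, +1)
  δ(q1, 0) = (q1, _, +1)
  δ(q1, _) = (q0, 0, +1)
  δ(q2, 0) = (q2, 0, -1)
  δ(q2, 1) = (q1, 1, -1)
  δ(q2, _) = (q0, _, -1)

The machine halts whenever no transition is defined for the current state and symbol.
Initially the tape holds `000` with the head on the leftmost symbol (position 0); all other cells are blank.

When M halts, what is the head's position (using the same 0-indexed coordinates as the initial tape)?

-2

q0 | __[0]00   read 0 → write 0, move +1, go to q2
q2 | __0[0]0   read 0 → write 0, move -1, go to q2
q2 | __[0]00   read 0 → write 0, move -1, go to q2
q2 | _[_]000   read _ → write _, move -1, go to q0
q0 | [_]_000   read _ → write 1, move +1, go to q0
q0 | 1[_]000   read _ → write 1, move +1, go to q0
q0 | 11[0]00   read 0 → write 0, move +1, go to q2
q2 | 110[0]0   read 0 → write 0, move -1, go to q2
q2 | 11[0]00   read 0 → write 0, move -1, go to q2
q2 | 1[1]000   read 1 → write 1, move -1, go to q1
q1 | [1]1000
At halt the head is at cell -2.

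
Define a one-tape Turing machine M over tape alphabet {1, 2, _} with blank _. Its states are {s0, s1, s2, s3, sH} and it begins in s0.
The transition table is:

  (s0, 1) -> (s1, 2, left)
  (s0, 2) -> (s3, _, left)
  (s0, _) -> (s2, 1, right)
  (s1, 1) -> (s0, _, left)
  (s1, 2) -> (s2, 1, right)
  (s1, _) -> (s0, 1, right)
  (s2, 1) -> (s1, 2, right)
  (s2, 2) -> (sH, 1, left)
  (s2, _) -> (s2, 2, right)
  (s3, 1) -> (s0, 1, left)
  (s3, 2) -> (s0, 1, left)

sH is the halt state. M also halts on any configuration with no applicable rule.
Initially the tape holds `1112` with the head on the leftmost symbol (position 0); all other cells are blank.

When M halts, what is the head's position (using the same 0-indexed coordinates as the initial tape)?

0

state=s0 head=0 tape=___[1]112   (s0,1)→(s1,2,left)
state=s1 head=-1 tape=__[_]2112   (s1,_)→(s0,1,right)
state=s0 head=0 tape=__1[2]112   (s0,2)→(s3,_,left)
state=s3 head=-1 tape=__[1]_112   (s3,1)→(s0,1,left)
state=s0 head=-2 tape=_[_]1_112   (s0,_)→(s2,1,right)
state=s2 head=-1 tape=_1[1]_112   (s2,1)→(s1,2,right)
state=s1 head=0 tape=_12[_]112   (s1,_)→(s0,1,right)
state=s0 head=1 tape=_121[1]12   (s0,1)→(s1,2,left)
state=s1 head=0 tape=_12[1]212   (s1,1)→(s0,_,left)
state=s0 head=-1 tape=_1[2]_212   (s0,2)→(s3,_,left)
state=s3 head=-2 tape=_[1]__212   (s3,1)→(s0,1,left)
state=s0 head=-3 tape=[_]1__212   (s0,_)→(s2,1,right)
state=s2 head=-2 tape=1[1]__212   (s2,1)→(s1,2,right)
state=s1 head=-1 tape=12[_]_212   (s1,_)→(s0,1,right)
state=s0 head=0 tape=121[_]212   (s0,_)→(s2,1,right)
state=s2 head=1 tape=1211[2]12   (s2,2)→(sH,1,left)
state=sH head=0 tape=121[1]112
At halt the head is at cell 0.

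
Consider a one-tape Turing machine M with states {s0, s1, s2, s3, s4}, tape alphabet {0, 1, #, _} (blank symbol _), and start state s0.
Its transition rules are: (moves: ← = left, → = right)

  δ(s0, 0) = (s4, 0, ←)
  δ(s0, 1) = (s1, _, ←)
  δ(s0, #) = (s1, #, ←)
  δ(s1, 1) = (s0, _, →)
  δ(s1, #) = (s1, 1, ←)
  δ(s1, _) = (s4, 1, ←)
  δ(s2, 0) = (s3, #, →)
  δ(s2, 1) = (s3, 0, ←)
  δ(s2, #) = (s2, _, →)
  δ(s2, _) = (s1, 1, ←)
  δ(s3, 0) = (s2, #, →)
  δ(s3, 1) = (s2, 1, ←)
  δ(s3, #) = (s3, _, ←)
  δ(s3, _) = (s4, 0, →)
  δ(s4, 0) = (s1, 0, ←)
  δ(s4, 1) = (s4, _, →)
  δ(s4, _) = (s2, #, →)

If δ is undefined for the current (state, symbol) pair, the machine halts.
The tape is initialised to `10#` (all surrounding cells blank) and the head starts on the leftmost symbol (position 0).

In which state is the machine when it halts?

s1

state=s0 head=0 tape=___[1]0#   (s0,1)→(s1,_,←)
state=s1 head=-1 tape=__[_]_0#   (s1,_)→(s4,1,←)
state=s4 head=-2 tape=_[_]1_0#   (s4,_)→(s2,#,→)
state=s2 head=-1 tape=_#[1]_0#   (s2,1)→(s3,0,←)
state=s3 head=-2 tape=_[#]0_0#   (s3,#)→(s3,_,←)
state=s3 head=-3 tape=[_]_0_0#   (s3,_)→(s4,0,→)
state=s4 head=-2 tape=0[_]0_0#   (s4,_)→(s2,#,→)
state=s2 head=-1 tape=0#[0]_0#   (s2,0)→(s3,#,→)
state=s3 head=0 tape=0##[_]0#   (s3,_)→(s4,0,→)
state=s4 head=1 tape=0##0[0]#   (s4,0)→(s1,0,←)
state=s1 head=0 tape=0##[0]0#
No transition is defined for (s1, 0); M halts in state s1.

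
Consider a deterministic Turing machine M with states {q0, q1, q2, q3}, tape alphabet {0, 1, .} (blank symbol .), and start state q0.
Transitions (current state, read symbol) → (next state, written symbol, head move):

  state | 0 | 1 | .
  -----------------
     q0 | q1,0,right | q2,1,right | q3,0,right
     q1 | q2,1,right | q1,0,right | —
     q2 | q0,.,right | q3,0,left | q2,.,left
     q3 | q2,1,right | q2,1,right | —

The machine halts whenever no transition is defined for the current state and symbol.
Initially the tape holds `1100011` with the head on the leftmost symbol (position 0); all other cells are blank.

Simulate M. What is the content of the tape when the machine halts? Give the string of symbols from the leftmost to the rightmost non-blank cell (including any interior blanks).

1.01.1.0

state=q0 head=0 tape=[1]100011..   (q0,1)→(q2,1,right)
state=q2 head=1 tape=1[1]00011..   (q2,1)→(q3,0,left)
state=q3 head=0 tape=[1]000011..   (q3,1)→(q2,1,right)
state=q2 head=1 tape=1[0]00011..   (q2,0)→(q0,.,right)
state=q0 head=2 tape=1.[0]0011..   (q0,0)→(q1,0,right)
state=q1 head=3 tape=1.0[0]011..   (q1,0)→(q2,1,right)
state=q2 head=4 tape=1.01[0]11..   (q2,0)→(q0,.,right)
state=q0 head=5 tape=1.01.[1]1..   (q0,1)→(q2,1,right)
state=q2 head=6 tape=1.01.1[1]..   (q2,1)→(q3,0,left)
state=q3 head=5 tape=1.01.[1]0..   (q3,1)→(q2,1,right)
state=q2 head=6 tape=1.01.1[0]..   (q2,0)→(q0,.,right)
state=q0 head=7 tape=1.01.1.[.].   (q0,.)→(q3,0,right)
state=q3 head=8 tape=1.01.1.0[.]
The non-blank tape span at halt is 1.01.1.0.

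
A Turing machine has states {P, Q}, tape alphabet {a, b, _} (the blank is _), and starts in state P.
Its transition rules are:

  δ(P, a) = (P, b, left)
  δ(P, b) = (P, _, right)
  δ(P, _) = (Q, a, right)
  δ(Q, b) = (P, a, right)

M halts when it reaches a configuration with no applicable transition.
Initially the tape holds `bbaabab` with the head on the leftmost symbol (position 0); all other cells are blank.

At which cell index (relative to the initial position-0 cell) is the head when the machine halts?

8

state=P head=0 tape=[b]baabab__   (P,b)→(P,_,right)
state=P head=1 tape=_[b]aabab__   (P,b)→(P,_,right)
state=P head=2 tape=__[a]abab__   (P,a)→(P,b,left)
state=P head=1 tape=_[_]babab__   (P,_)→(Q,a,right)
state=Q head=2 tape=_a[b]abab__   (Q,b)→(P,a,right)
state=P head=3 tape=_aa[a]bab__   (P,a)→(P,b,left)
state=P head=2 tape=_a[a]bbab__   (P,a)→(P,b,left)
state=P head=1 tape=_[a]bbbab__   (P,a)→(P,b,left)
state=P head=0 tape=[_]bbbbab__   (P,_)→(Q,a,right)
state=Q head=1 tape=a[b]bbbab__   (Q,b)→(P,a,right)
state=P head=2 tape=aa[b]bbab__   (P,b)→(P,_,right)
state=P head=3 tape=aa_[b]bab__   (P,b)→(P,_,right)
state=P head=4 tape=aa__[b]ab__   (P,b)→(P,_,right)
state=P head=5 tape=aa___[a]b__   (P,a)→(P,b,left)
state=P head=4 tape=aa__[_]bb__   (P,_)→(Q,a,right)
state=Q head=5 tape=aa__a[b]b__   (Q,b)→(P,a,right)
state=P head=6 tape=aa__aa[b]__   (P,b)→(P,_,right)
state=P head=7 tape=aa__aa_[_]_   (P,_)→(Q,a,right)
state=Q head=8 tape=aa__aa_a[_]
At halt the head is at cell 8.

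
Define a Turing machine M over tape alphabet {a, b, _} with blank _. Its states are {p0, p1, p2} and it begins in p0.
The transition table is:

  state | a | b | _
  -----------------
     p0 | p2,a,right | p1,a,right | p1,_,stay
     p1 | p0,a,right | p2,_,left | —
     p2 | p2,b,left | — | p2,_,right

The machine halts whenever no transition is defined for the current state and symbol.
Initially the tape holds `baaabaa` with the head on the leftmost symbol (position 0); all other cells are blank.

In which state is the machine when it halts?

state=p0 head=0 tape=_[b]aaabaa   (p0,b)→(p1,a,right)
state=p1 head=1 tape=_a[a]aabaa   (p1,a)→(p0,a,right)
state=p0 head=2 tape=_aa[a]abaa   (p0,a)→(p2,a,right)
state=p2 head=3 tape=_aaa[a]baa   (p2,a)→(p2,b,left)
state=p2 head=2 tape=_aa[a]bbaa   (p2,a)→(p2,b,left)
state=p2 head=1 tape=_a[a]bbbaa   (p2,a)→(p2,b,left)
state=p2 head=0 tape=_[a]bbbbaa   (p2,a)→(p2,b,left)
state=p2 head=-1 tape=[_]bbbbbaa   (p2,_)→(p2,_,right)
state=p2 head=0 tape=_[b]bbbbaa
No transition is defined for (p2, b); M halts in state p2.

p2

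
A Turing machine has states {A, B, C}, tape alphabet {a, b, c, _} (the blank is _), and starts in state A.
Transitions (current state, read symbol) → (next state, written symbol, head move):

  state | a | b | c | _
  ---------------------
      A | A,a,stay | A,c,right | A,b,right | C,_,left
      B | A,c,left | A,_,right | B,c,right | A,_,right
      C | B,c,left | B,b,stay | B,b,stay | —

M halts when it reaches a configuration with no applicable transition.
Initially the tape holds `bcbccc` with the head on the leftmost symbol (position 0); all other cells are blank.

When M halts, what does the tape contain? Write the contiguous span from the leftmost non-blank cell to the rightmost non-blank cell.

cbcbb

A | [b]cbccc_   read b → write c, move right, go to A
A | c[c]bccc_   read c → write b, move right, go to A
A | cb[b]ccc_   read b → write c, move right, go to A
A | cbc[c]cc_   read c → write b, move right, go to A
A | cbcb[c]c_   read c → write b, move right, go to A
A | cbcbb[c]_   read c → write b, move right, go to A
A | cbcbbb[_]   read _ → write _, move left, go to C
C | cbcbb[b]_   read b → write b, move stay, go to B
B | cbcbb[b]_   read b → write _, move right, go to A
A | cbcbb_[_]   read _ → write _, move left, go to C
C | cbcbb[_]_
The non-blank tape span at halt is cbcbb.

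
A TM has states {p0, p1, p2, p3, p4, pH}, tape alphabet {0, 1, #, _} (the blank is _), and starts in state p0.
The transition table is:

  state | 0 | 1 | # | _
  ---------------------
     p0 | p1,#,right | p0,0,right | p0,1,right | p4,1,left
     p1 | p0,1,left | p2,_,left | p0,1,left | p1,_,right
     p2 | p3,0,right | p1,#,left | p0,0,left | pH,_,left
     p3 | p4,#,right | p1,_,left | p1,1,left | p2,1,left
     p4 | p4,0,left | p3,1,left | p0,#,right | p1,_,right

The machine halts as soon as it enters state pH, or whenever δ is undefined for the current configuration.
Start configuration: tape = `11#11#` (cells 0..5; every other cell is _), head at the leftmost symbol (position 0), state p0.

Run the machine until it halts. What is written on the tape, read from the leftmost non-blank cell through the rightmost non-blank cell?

10000001

p0 | ___[1]1#11#__   read 1 → write 0, move right, go to p0
p0 | ___0[1]#11#__   read 1 → write 0, move right, go to p0
p0 | ___00[#]11#__   read # → write 1, move right, go to p0
p0 | ___001[1]1#__   read 1 → write 0, move right, go to p0
p0 | ___0010[1]#__   read 1 → write 0, move right, go to p0
p0 | ___00100[#]__   read # → write 1, move right, go to p0
p0 | ___001001[_]_   read _ → write 1, move left, go to p4
p4 | ___00100[1]1_   read 1 → write 1, move left, go to p3
p3 | ___0010[0]11_   read 0 → write #, move right, go to p4
p4 | ___0010#[1]1_   read 1 → write 1, move left, go to p3
p3 | ___0010[#]11_   read # → write 1, move left, go to p1
p1 | ___001[0]111_   read 0 → write 1, move left, go to p0
p0 | ___00[1]1111_   read 1 → write 0, move right, go to p0
p0 | ___000[1]111_   read 1 → write 0, move right, go to p0
p0 | ___0000[1]11_   read 1 → write 0, move right, go to p0
p0 | ___00000[1]1_   read 1 → write 0, move right, go to p0
p0 | ___000000[1]_   read 1 → write 0, move right, go to p0
p0 | ___0000000[_]   read _ → write 1, move left, go to p4
p4 | ___000000[0]1   read 0 → write 0, move left, go to p4
p4 | ___00000[0]01   read 0 → write 0, move left, go to p4
p4 | ___0000[0]001   read 0 → write 0, move left, go to p4
p4 | ___000[0]0001   read 0 → write 0, move left, go to p4
p4 | ___00[0]00001   read 0 → write 0, move left, go to p4
p4 | ___0[0]000001   read 0 → write 0, move left, go to p4
p4 | ___[0]0000001   read 0 → write 0, move left, go to p4
p4 | __[_]00000001   read _ → write _, move right, go to p1
p1 | ___[0]0000001   read 0 → write 1, move left, go to p0
p0 | __[_]10000001   read _ → write 1, move left, go to p4
p4 | _[_]110000001   read _ → write _, move right, go to p1
p1 | __[1]10000001   read 1 → write _, move left, go to p2
p2 | _[_]_10000001   read _ → write _, move left, go to pH
pH | [_]__10000001
The non-blank tape span at halt is 10000001.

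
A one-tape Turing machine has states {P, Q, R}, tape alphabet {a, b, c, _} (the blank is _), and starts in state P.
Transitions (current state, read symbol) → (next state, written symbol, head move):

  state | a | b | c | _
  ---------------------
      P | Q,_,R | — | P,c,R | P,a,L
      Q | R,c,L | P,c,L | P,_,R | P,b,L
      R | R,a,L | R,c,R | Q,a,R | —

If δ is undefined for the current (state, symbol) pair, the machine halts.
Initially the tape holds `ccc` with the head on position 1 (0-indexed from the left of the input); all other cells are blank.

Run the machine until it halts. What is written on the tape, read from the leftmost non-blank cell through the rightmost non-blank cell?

ccc_ca

state=P head=1 tape=c[c]c___   (P,c)→(P,c,R)
state=P head=2 tape=cc[c]___   (P,c)→(P,c,R)
state=P head=3 tape=ccc[_]__   (P,_)→(P,a,L)
state=P head=2 tape=cc[c]a__   (P,c)→(P,c,R)
state=P head=3 tape=ccc[a]__   (P,a)→(Q,_,R)
state=Q head=4 tape=ccc_[_]_   (Q,_)→(P,b,L)
state=P head=3 tape=ccc[_]b_   (P,_)→(P,a,L)
state=P head=2 tape=cc[c]ab_   (P,c)→(P,c,R)
state=P head=3 tape=ccc[a]b_   (P,a)→(Q,_,R)
state=Q head=4 tape=ccc_[b]_   (Q,b)→(P,c,L)
state=P head=3 tape=ccc[_]c_   (P,_)→(P,a,L)
state=P head=2 tape=cc[c]ac_   (P,c)→(P,c,R)
state=P head=3 tape=ccc[a]c_   (P,a)→(Q,_,R)
state=Q head=4 tape=ccc_[c]_   (Q,c)→(P,_,R)
state=P head=5 tape=ccc__[_]   (P,_)→(P,a,L)
state=P head=4 tape=ccc_[_]a   (P,_)→(P,a,L)
state=P head=3 tape=ccc[_]aa   (P,_)→(P,a,L)
state=P head=2 tape=cc[c]aaa   (P,c)→(P,c,R)
state=P head=3 tape=ccc[a]aa   (P,a)→(Q,_,R)
state=Q head=4 tape=ccc_[a]a   (Q,a)→(R,c,L)
state=R head=3 tape=ccc[_]ca
The non-blank tape span at halt is ccc_ca.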